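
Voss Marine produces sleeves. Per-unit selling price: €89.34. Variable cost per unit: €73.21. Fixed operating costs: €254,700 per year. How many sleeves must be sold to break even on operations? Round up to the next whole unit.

Contribution margin per unit = €89.34 − €73.21 = €16.13.
Units to break even: €254,700 ÷ €16.13 = 15,790.45, rounded up to 15,791.

15,791 sleeves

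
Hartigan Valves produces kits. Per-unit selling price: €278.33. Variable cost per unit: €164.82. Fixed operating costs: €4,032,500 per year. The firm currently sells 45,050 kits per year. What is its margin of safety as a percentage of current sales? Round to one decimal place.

21.1%

Each unit contributes €278.33 − €164.82 = €113.51. Break-even units = €4,032,500 ÷ €113.51 = 35,525.50; break-even revenue = 35,525.50 × €278.33 = €9,887,813.63.
Actual sales revenue = 45,050 × €278.33 = €12,538,766.50.
Margin of safety = (€12,538,766.50 − €9,887,813.63) ÷ €12,538,766.50 = 21.1%.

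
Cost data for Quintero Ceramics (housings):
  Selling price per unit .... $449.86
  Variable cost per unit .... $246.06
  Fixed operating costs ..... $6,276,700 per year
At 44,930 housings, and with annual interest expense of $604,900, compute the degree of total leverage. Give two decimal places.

Total contribution margin = 44,930 × $203.80 = $9,156,734.00.
Operating income = contribution − fixed costs = $9,156,734.00 − $6,276,700 = $2,880,034.00. Interest = $604,900.00, so EBIT − I = $2,275,134.00.
DCL = contribution ÷ (EBIT − I) = $9,156,734.00 ÷ $2,275,134.00 = 4.0247.

4.02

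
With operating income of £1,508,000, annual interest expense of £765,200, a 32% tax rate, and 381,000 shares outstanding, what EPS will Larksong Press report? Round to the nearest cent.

Interest = £765,200.00, so EBT = £1,508,000 − £765,200.00 = £742,800.00.
After tax at 32%: net income = £742,800.00 × 0.68 = £505,104.00.
Per share: £505,104.00 / 381,000 shares = £1.33.

£1.33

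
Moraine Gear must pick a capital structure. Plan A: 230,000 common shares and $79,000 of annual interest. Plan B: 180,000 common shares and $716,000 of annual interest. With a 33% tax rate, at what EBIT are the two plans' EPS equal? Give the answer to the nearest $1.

$3,009,200

Set EPS_A = EPS_B: (EBIT − $79,000)(1 − 0.33) ÷ 230,000 = (EBIT − $716,000)(1 − 0.33) ÷ 180,000.
Cancelling (1 − t) and cross-multiplying: 180,000·(EBIT − 79,000) = 230,000·(EBIT − 716,000).
Solving, EBIT = (716,000·230,000 − 79,000·180,000) / (230,000 − 180,000) = 150,460,000,000 / 50,000 = 3,009,200.00.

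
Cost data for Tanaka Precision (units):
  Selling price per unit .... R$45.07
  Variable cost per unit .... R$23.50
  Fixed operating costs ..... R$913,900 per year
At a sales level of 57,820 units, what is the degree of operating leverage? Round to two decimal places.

3.74

At 57,820 units, contribution = 57,820 × R$21.57 = R$1,247,177.40.
EBIT = R$1,247,177.40 − R$913,900 = R$333,277.40.
Degree of operating leverage = R$1,247,177.40 / R$333,277.40 = 3.7422.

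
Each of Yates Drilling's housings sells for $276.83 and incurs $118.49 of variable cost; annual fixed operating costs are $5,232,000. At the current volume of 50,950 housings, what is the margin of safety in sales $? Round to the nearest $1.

$4,957,245

Each unit contributes $276.83 − $118.49 = $158.34. Break-even units = $5,232,000 ÷ $158.34 = 33,042.82; break-even revenue = 33,042.82 × $276.83 = $9,147,243.65.
Current sales = 50,950 × $276.83 = $14,104,488.50.
Margin of safety = $14,104,488.50 − $9,147,243.65 = $4,957,245.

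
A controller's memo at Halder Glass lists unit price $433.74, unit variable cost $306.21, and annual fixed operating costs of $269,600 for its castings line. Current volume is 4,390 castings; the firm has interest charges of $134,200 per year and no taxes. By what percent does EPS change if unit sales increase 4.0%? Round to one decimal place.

+14.4%

Total contribution margin = 4,390 × $127.53 = $559,856.70.
Operating income = contribution − fixed costs = $559,856.70 − $269,600 = $290,256.70.
After interest of $134,200.00, pre-tax earnings = $156,056.70.
Degree of combined leverage = contribution ÷ (EBIT − I) = $559,856.70 ÷ $156,056.70 = 3.5875.
%ΔEPS = DCL × %ΔSales = 3.5875 × +4.0% = +14.4%.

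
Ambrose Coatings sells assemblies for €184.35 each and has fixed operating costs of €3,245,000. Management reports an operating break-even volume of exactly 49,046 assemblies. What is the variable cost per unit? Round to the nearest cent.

At break-even, FC = Q × (P − VC), so P − VC = €3,245,000 ÷ 49,046 = €66.1624.
Hence VC = price − CM = €184.35 − €66.1624 = €118.19.

€118.19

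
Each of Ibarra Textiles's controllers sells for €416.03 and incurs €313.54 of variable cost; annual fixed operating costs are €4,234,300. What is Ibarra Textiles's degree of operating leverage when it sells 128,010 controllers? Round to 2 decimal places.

1.48

Contribution at this volume is 128,010 × €102.49 = €13,119,744.90.
Operating income = contribution − fixed costs = €13,119,744.90 − €4,234,300 = €8,885,444.90.
So DOL = total CM / EBIT = €13,119,744.90 / €8,885,444.90 = 1.4765.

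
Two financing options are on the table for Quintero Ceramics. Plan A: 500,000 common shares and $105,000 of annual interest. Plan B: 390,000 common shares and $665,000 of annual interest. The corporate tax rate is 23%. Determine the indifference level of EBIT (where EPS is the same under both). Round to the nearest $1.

At indifference, (EBIT − 105,000)(1 − t)/500,000 = (EBIT − 665,000)(1 − t)/390,000.
The (1 − t) factor cancels: (EBIT − 105,000) × 390,000 = (EBIT − 665,000) × 500,000.
Solving, EBIT = (665,000·500,000 − 105,000·390,000) / (500,000 − 390,000) = 291,550,000,000 / 110,000 = 2,650,454.55.

$2,650,455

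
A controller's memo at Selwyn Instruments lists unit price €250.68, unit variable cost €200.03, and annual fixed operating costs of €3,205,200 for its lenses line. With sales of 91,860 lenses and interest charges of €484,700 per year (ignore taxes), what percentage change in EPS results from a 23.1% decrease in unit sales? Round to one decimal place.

Contribution at this volume is 91,860 × €50.65 = €4,652,709.00.
EBIT = €4,652,709.00 − €3,205,200 = €1,447,509.00.
Interest = €484,700.00, so EBIT − I = €962,809.00.
DCL = total CM / (EBIT − I) = €4,652,709.00 / €962,809.00 = 4.8324.
EPS therefore changes by 4.8324 × (-23.1%) = -111.6%.

-111.6%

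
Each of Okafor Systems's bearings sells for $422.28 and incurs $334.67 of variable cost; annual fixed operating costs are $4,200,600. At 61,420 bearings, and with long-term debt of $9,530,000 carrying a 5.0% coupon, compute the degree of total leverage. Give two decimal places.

7.64

Total contribution margin = 61,420 × $87.61 = $5,381,006.20.
Operating income = contribution − fixed costs = $5,381,006.20 − $4,200,600 = $1,180,406.20. Interest = $476,500.00, so EBIT − I = $703,906.20.
Degree of total leverage = total CM / (EBIT − interest) = $5,381,006.20 / $703,906.20 = 7.6445.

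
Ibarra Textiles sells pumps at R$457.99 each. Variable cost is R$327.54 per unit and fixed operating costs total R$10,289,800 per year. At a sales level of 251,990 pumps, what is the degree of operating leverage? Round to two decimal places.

Total contribution margin = 251,990 × R$130.45 = R$32,872,095.50.
EBIT = R$32,872,095.50 − R$10,289,800 = R$22,582,295.50.
So DOL = total CM / EBIT = R$32,872,095.50 / R$22,582,295.50 = 1.4557.

1.46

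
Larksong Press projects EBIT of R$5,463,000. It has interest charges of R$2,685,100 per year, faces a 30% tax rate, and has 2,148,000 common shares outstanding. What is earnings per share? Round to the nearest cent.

R$0.91

Interest = R$2,685,100.00, so EBT = R$5,463,000 − R$2,685,100.00 = R$2,777,900.00.
Net income = R$2,777,900.00 × (1 − 0.30) = R$1,944,530.00.
EPS = R$1,944,530.00 ÷ 2,148,000 = R$0.91.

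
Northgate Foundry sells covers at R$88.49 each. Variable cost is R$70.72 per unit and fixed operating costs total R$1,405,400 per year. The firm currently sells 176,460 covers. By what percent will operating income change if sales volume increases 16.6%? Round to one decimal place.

Total contribution margin = 176,460 × R$17.77 = R$3,135,694.20.
EBIT = R$3,135,694.20 − R$1,405,400 = R$1,730,294.20.
DOL = contribution ÷ EBIT = R$3,135,694.20 ÷ R$1,730,294.20 = 1.8122.
Operating income changes by 1.8122 × +16.6% = +30.1%.

+30.1%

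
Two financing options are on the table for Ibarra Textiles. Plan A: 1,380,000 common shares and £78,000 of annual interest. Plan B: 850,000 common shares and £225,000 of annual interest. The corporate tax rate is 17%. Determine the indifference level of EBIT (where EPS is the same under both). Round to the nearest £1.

£460,755

Set EPS_A = EPS_B: (EBIT − £78,000)(1 − 0.17) ÷ 1,380,000 = (EBIT − £225,000)(1 − 0.17) ÷ 850,000.
Cancelling (1 − t) and cross-multiplying: 850,000·(EBIT − 78,000) = 1,380,000·(EBIT − 225,000).
EBIT × (1,380,000 − 850,000) = 225,000 × 1,380,000 − 78,000 × 850,000 = 244,200,000,000, so EBIT = 244,200,000,000 ÷ 530,000 = 460,754.72.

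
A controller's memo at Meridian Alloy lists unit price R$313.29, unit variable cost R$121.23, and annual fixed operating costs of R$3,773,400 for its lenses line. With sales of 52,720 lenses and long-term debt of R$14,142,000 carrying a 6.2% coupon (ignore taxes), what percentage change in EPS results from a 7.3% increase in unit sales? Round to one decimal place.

Contribution at this volume is 52,720 × R$192.06 = R$10,125,403.20.
EBIT = R$10,125,403.20 − R$3,773,400 = R$6,352,003.20.
After interest of R$876,804.00, pre-tax earnings = R$5,475,199.20.
DCL = total CM / (EBIT − I) = R$10,125,403.20 / R$5,475,199.20 = 1.8493.
%ΔEPS = DCL × %ΔSales = 1.8493 × +7.3% = +13.5%.

+13.5%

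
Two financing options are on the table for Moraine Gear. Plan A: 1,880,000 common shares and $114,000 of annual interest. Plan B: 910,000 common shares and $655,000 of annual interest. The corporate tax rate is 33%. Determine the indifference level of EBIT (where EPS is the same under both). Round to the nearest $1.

Set EPS_A = EPS_B: (EBIT − $114,000)(1 − 0.33) ÷ 1,880,000 = (EBIT − $655,000)(1 − 0.33) ÷ 910,000.
Cancelling (1 − t) and cross-multiplying: 910,000·(EBIT − 114,000) = 1,880,000·(EBIT − 655,000).
Solving, EBIT = (655,000·1,880,000 − 114,000·910,000) / (1,880,000 − 910,000) = 1,127,660,000,000 / 970,000 = 1,162,536.08.

$1,162,536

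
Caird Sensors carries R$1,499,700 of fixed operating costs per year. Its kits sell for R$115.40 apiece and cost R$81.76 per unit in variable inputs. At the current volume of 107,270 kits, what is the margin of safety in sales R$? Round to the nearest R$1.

Each unit contributes R$115.40 − R$81.76 = R$33.64. Break-even units = R$1,499,700 ÷ R$33.64 = 44,580.86; break-even revenue = 44,580.86 × R$115.40 = R$5,144,630.80.
Current sales = 107,270 × R$115.40 = R$12,378,958.00.
Margin of safety = R$12,378,958.00 − R$5,144,630.80 = R$7,234,327.

R$7,234,327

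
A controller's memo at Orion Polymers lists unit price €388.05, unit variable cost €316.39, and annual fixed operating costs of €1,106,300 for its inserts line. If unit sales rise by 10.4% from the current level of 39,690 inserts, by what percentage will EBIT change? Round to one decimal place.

+17.0%

At 39,690 units, contribution = 39,690 × €71.66 = €2,844,185.40.
EBIT = €2,844,185.40 − €1,106,300 = €1,737,885.40.
Degree of operating leverage = €2,844,185.40 / €1,737,885.40 = 1.6366.
So EBIT moves 1.6366 × (+10.4%) = +17.0%.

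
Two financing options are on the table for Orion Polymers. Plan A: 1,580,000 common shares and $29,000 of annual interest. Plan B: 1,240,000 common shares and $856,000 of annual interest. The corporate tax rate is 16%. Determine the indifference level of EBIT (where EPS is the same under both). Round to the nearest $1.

Set EPS_A = EPS_B: (EBIT − $29,000)(1 − 0.16) ÷ 1,580,000 = (EBIT − $856,000)(1 − 0.16) ÷ 1,240,000.
Cancelling (1 − t) and cross-multiplying: 1,240,000·(EBIT − 29,000) = 1,580,000·(EBIT − 856,000).
EBIT × (1,580,000 − 1,240,000) = 856,000 × 1,580,000 − 29,000 × 1,240,000 = 1,316,520,000,000, so EBIT = 1,316,520,000,000 ÷ 340,000 = 3,872,117.65.

$3,872,118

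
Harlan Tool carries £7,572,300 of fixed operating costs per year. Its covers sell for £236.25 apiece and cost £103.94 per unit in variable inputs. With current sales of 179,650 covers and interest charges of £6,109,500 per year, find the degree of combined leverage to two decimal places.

2.36

Contribution at this volume is 179,650 × £132.31 = £23,769,491.50.
EBIT = £23,769,491.50 − £7,572,300 = £16,197,191.50. Interest = £6,109,500.00.
DOL = £23,769,491.50 ÷ £16,197,191.50 = 1.4675; DFL = £16,197,191.50 ÷ £10,087,691.50 = 1.6056.
DCL = DOL × DFL = 1.4675 × 1.6056 = 2.3562.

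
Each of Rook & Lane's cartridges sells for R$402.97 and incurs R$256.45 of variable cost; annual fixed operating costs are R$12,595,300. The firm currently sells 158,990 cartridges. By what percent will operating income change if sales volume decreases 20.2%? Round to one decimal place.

Total contribution margin = 158,990 × R$146.52 = R$23,295,214.80.
EBIT = R$23,295,214.80 − R$12,595,300 = R$10,699,914.80.
So DOL = total CM / EBIT = R$23,295,214.80 / R$10,699,914.80 = 2.1771.
%ΔEBIT = DOL × %ΔSales = 2.1771 × -20.2% = -44.0%.

-44.0%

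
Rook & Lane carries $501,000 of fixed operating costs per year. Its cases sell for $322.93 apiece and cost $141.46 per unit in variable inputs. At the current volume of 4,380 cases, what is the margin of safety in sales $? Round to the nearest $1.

$522,892

Contribution margin per unit = $322.93 − $141.46 = $181.47. Break-even units = $501,000 ÷ $181.47 = 2,760.79; break-even revenue = 2,760.79 × $322.93 = $891,540.92.
Actual sales revenue = 4,380 × $322.93 = $1,414,433.40.
Margin of safety = $1,414,433.40 − $891,540.92 = $522,892.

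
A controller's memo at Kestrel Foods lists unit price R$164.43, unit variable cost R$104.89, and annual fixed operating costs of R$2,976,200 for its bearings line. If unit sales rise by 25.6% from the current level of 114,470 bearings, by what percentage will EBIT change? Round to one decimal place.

+45.4%

Contribution at this volume is 114,470 × R$59.54 = R$6,815,543.80.
EBIT = R$6,815,543.80 − R$2,976,200 = R$3,839,343.80.
DOL = contribution ÷ EBIT = R$6,815,543.80 ÷ R$3,839,343.80 = 1.7752.
So EBIT moves 1.7752 × (+25.6%) = +45.4%.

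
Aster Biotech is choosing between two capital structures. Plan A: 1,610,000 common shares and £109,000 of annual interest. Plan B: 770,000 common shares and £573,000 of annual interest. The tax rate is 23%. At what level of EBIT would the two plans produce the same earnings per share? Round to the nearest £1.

£998,333

At indifference, (EBIT − 109,000)(1 − t)/1,610,000 = (EBIT − 573,000)(1 − t)/770,000.
Cancelling (1 − t) and cross-multiplying: 770,000·(EBIT − 109,000) = 1,610,000·(EBIT − 573,000).
Solving, EBIT = (573,000·1,610,000 − 109,000·770,000) / (1,610,000 − 770,000) = 838,600,000,000 / 840,000 = 998,333.33.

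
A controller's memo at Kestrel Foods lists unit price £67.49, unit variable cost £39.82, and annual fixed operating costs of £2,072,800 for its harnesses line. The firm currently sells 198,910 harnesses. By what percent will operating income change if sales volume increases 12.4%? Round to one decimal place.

Contribution at this volume is 198,910 × £27.67 = £5,503,839.70.
Operating income = contribution − fixed costs = £5,503,839.70 − £2,072,800 = £3,431,039.70.
So DOL = total CM / EBIT = £5,503,839.70 / £3,431,039.70 = 1.6041.
Operating income changes by 1.6041 × +12.4% = +19.9%.

+19.9%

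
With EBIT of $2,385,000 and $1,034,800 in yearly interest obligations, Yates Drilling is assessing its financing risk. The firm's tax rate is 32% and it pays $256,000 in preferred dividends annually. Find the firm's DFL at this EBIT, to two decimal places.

Interest = $1,034,800.00.
Pre-tax preferred-dividend burden = $256,000 ÷ (1 − 0.32) = $376,470.59.
DFL = EBIT ÷ [EBIT − I − D_p/(1−t)] = $2,385,000 ÷ [$2,385,000 − $1,034,800.00 − $376,470.59] = $2,385,000 ÷ $973,729.41 = 2.4493.

2.45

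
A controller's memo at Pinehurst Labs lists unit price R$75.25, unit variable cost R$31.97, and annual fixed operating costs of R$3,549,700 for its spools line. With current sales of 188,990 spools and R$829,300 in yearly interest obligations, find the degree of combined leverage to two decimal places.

Total contribution margin = 188,990 × R$43.28 = R$8,179,487.20.
EBIT = R$8,179,487.20 − R$3,549,700 = R$4,629,787.20. Interest = R$829,300.00.
DOL = R$8,179,487.20 ÷ R$4,629,787.20 = 1.7667; DFL = R$4,629,787.20 ÷ R$3,800,487.20 = 1.2182.
Combined leverage = 1.7667 × 1.2182 = 2.1522.

2.15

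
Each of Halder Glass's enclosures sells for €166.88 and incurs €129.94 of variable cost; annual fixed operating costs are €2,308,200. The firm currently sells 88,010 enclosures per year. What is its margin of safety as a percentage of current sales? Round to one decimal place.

29.0%

Contribution margin per unit = €166.88 − €129.94 = €36.94. Break-even units = €2,308,200 ÷ €36.94 = 62,485.11; break-even revenue = 62,485.11 × €166.88 = €10,427,515.32.
Actual sales revenue = 88,010 × €166.88 = €14,687,108.80.
Margin of safety = (€14,687,108.80 − €10,427,515.32) ÷ €14,687,108.80 = 29.0%.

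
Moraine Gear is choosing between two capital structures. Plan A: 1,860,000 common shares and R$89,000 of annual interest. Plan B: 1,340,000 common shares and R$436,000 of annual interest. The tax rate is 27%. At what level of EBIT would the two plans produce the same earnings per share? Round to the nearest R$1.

R$1,330,192

At indifference, (EBIT − 89,000)(1 − t)/1,860,000 = (EBIT − 436,000)(1 − t)/1,340,000.
The (1 − t) factor cancels: (EBIT − 89,000) × 1,340,000 = (EBIT − 436,000) × 1,860,000.
EBIT × (1,860,000 − 1,340,000) = 436,000 × 1,860,000 − 89,000 × 1,340,000 = 691,700,000,000, so EBIT = 691,700,000,000 ÷ 520,000 = 1,330,192.31.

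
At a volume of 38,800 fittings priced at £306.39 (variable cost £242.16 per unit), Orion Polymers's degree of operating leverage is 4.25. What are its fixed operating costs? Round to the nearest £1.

Contribution at this volume is 38,800 × £64.23 = £2,492,124.00.
DOL = contribution / EBIT, so EBIT = £2,492,124.00 / 4.25 = £586,382.12.
Fixed costs = CM − EBIT = £2,492,124.00 − £586,382.12 = £1,905,742.

£1,905,742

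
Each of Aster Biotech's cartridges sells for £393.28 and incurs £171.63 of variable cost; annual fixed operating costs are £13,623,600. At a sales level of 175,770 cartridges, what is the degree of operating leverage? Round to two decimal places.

1.54

At 175,770 units, contribution = 175,770 × £221.65 = £38,959,420.50.
Subtracting fixed costs: EBIT = £38,959,420.50 − £13,623,600 = £25,335,820.50.
Degree of operating leverage = £38,959,420.50 / £25,335,820.50 = 1.5377.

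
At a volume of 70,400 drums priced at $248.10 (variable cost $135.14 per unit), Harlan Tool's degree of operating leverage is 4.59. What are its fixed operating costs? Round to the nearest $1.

Contribution at this volume is 70,400 × $112.96 = $7,952,384.00.
DOL = contribution / EBIT, so EBIT = $7,952,384.00 / 4.59 = $1,732,545.53.
And FC = contribution − EBIT = $7,952,384.00 − $1,732,545.53 = $6,219,838.

$6,219,838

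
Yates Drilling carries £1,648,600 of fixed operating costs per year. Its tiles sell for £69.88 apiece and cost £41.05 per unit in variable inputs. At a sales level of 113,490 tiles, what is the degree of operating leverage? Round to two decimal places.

2.02

Total contribution margin = 113,490 × £28.83 = £3,271,916.70.
EBIT = £3,271,916.70 − £1,648,600 = £1,623,316.70.
DOL = contribution ÷ EBIT = £3,271,916.70 ÷ £1,623,316.70 = 2.0156.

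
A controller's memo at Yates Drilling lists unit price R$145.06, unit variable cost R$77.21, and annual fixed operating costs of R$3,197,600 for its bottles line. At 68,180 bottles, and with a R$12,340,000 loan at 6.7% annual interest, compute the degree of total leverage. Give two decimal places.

7.69

Total contribution margin = 68,180 × R$67.85 = R$4,626,013.00.
Operating income = contribution − fixed costs = R$4,626,013.00 − R$3,197,600 = R$1,428,413.00. Interest = R$826,780.00, so EBIT − I = R$601,633.00.
Degree of total leverage = total CM / (EBIT − interest) = R$4,626,013.00 / R$601,633.00 = 7.6891.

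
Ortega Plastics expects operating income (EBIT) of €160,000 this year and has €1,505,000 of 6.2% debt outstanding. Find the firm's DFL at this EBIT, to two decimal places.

2.40

Annual interest charges come to €93,310.00.
Degree of financial leverage = EBIT / (EBIT − interest) = €160,000 / €66,690.00 = 2.3992.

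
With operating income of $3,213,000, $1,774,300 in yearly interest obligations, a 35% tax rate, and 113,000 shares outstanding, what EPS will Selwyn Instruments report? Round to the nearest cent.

$8.28

Interest = $1,774,300.00, so EBT = $3,213,000 − $1,774,300.00 = $1,438,700.00.
After tax at 35%: net income = $1,438,700.00 × 0.65 = $935,155.00.
Per share: $935,155.00 / 113,000 shares = $8.28.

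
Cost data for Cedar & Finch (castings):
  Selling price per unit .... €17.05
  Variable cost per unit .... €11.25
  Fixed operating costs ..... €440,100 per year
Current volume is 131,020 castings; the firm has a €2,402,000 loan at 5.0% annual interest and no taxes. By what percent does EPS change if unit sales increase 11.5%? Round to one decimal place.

+43.8%

Total contribution margin = 131,020 × €5.80 = €759,916.00.
EBIT = €759,916.00 − €440,100 = €319,816.00.
After interest of €120,100.00, pre-tax earnings = €199,716.00.
DCL = total CM / (EBIT − I) = €759,916.00 / €199,716.00 = 3.8050.
%ΔEPS = DCL × %ΔSales = 3.8050 × +11.5% = +43.8%.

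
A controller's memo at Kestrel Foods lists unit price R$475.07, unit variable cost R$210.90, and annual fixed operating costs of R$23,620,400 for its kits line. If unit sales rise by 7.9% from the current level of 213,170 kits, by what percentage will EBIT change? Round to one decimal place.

+13.6%

Total contribution margin = 213,170 × R$264.17 = R$56,313,118.90.
Operating income = contribution − fixed costs = R$56,313,118.90 − R$23,620,400 = R$32,692,718.90.
DOL = contribution ÷ EBIT = R$56,313,118.90 ÷ R$32,692,718.90 = 1.7225.
So EBIT moves 1.7225 × (+7.9%) = +13.6%.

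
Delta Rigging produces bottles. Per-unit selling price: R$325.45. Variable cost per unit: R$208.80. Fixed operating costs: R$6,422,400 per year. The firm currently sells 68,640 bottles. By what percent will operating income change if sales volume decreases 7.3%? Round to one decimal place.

-36.9%

At 68,640 units, contribution = 68,640 × R$116.65 = R$8,006,856.00.
Operating income = contribution − fixed costs = R$8,006,856.00 − R$6,422,400 = R$1,584,456.00.
Degree of operating leverage = R$8,006,856.00 / R$1,584,456.00 = 5.0534.
So EBIT moves 5.0534 × (-7.3%) = -36.9%.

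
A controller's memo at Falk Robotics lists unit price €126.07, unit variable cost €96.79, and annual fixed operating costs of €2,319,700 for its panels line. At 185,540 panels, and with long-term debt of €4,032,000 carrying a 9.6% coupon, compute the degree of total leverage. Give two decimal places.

1.99

At 185,540 units, contribution = 185,540 × €29.28 = €5,432,611.20.
Subtracting fixed costs: EBIT = €5,432,611.20 − €2,319,700 = €3,112,911.20. Interest = €387,072.00.
DOL = €5,432,611.20 ÷ €3,112,911.20 = 1.7452; DFL = €3,112,911.20 ÷ €2,725,839.20 = 1.1420.
DCL = DOL × DFL = 1.7452 × 1.1420 = 1.9930.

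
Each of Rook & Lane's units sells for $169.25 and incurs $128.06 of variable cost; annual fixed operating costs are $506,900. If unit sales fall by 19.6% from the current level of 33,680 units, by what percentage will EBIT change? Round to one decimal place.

Contribution at this volume is 33,680 × $41.19 = $1,387,279.20.
Operating income = contribution − fixed costs = $1,387,279.20 − $506,900 = $880,379.20.
So DOL = total CM / EBIT = $1,387,279.20 / $880,379.20 = 1.5758.
%ΔEBIT = DOL × %ΔSales = 1.5758 × -19.6% = -30.9%.

-30.9%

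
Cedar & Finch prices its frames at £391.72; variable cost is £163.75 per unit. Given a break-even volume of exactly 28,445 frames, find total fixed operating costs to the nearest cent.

£6,484,606.65

Contribution margin per unit = £391.72 − £163.75 = £227.97.
Fixed costs = break-even units × CM = 28,445 × £227.97 = £6,484,606.65.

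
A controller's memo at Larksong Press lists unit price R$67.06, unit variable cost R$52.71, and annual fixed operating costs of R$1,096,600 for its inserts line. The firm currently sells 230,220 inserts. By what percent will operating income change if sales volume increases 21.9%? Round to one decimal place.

+32.8%

Total contribution margin = 230,220 × R$14.35 = R$3,303,657.00.
Operating income = contribution − fixed costs = R$3,303,657.00 − R$1,096,600 = R$2,207,057.00.
Degree of operating leverage = R$3,303,657.00 / R$2,207,057.00 = 1.4969.
So EBIT moves 1.4969 × (+21.9%) = +32.8%.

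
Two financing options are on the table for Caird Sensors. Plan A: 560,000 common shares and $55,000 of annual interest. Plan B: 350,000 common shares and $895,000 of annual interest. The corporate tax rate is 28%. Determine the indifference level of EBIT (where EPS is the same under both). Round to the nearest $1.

$2,295,000

At indifference, (EBIT − 55,000)(1 − t)/560,000 = (EBIT − 895,000)(1 − t)/350,000.
The (1 − t) factor cancels: (EBIT − 55,000) × 350,000 = (EBIT − 895,000) × 560,000.
EBIT × (560,000 − 350,000) = 895,000 × 560,000 − 55,000 × 350,000 = 481,950,000,000, so EBIT = 481,950,000,000 ÷ 210,000 = 2,295,000.00.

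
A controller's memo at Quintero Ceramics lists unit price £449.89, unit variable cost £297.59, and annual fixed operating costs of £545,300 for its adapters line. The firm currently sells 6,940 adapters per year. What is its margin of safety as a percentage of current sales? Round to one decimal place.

Contribution margin per unit = £449.89 − £297.59 = £152.30. Break-even units = £545,300 ÷ £152.30 = 3,580.43; break-even revenue = 3,580.43 × £449.89 = £1,610,801.16.
Current sales = 6,940 × £449.89 = £3,122,236.60.
Margin of safety = (£3,122,236.60 − £1,610,801.16) ÷ £3,122,236.60 = 48.4%.

48.4%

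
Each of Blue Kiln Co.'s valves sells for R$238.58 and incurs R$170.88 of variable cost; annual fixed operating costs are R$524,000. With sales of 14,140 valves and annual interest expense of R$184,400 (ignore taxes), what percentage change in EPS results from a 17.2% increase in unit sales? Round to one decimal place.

+66.2%

Contribution at this volume is 14,140 × R$67.70 = R$957,278.00.
Operating income = contribution − fixed costs = R$957,278.00 − R$524,000 = R$433,278.00.
After interest of R$184,400.00, pre-tax earnings = R$248,878.00.
Degree of combined leverage = contribution ÷ (EBIT − I) = R$957,278.00 ÷ R$248,878.00 = 3.8464.
EPS therefore changes by 3.8464 × (+17.2%) = +66.2%.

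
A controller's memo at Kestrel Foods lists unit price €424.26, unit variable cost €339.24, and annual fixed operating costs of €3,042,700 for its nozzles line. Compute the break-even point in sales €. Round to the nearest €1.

Contribution margin per unit = €424.26 − €339.24 = €85.02, a CM ratio of €85.02 ÷ €424.26 = 0.2004.
Break-even sales = FC ÷ CM ratio = €3,042,700 × €424.26 / €85.02 = €15,183,438.

€15,183,438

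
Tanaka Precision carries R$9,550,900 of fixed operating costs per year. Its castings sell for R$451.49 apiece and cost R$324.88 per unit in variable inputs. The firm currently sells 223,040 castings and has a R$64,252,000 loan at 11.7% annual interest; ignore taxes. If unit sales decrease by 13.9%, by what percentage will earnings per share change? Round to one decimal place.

Total contribution margin = 223,040 × R$126.61 = R$28,239,094.40.
Operating income = contribution − fixed costs = R$28,239,094.40 − R$9,550,900 = R$18,688,194.40.
Interest = R$7,517,484.00, so EBIT − I = R$11,170,710.40.
DCL = total CM / (EBIT − I) = R$28,239,094.40 / R$11,170,710.40 = 2.5280.
EPS therefore changes by 2.5280 × (-13.9%) = -35.1%.

-35.1%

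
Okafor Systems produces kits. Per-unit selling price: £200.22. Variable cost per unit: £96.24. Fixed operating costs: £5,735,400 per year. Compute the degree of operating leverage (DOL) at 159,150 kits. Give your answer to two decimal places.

1.53

Contribution at this volume is 159,150 × £103.98 = £16,548,417.00.
Subtracting fixed costs: EBIT = £16,548,417.00 − £5,735,400 = £10,813,017.00.
So DOL = total CM / EBIT = £16,548,417.00 / £10,813,017.00 = 1.5304.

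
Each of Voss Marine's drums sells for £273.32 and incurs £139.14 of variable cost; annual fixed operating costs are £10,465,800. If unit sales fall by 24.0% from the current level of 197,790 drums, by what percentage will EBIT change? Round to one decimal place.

-39.6%

Contribution at this volume is 197,790 × £134.18 = £26,539,462.20.
Subtracting fixed costs: EBIT = £26,539,462.20 − £10,465,800 = £16,073,662.20.
Degree of operating leverage = £26,539,462.20 / £16,073,662.20 = 1.6511.
%ΔEBIT = DOL × %ΔSales = 1.6511 × -24.0% = -39.6%.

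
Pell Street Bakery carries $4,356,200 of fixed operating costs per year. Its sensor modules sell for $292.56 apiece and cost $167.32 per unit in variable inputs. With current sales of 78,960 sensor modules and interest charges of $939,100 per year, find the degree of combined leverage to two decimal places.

2.15

Contribution at this volume is 78,960 × $125.24 = $9,888,950.40.
Operating income = contribution − fixed costs = $9,888,950.40 − $4,356,200 = $5,532,750.40. Interest = $939,100.00, so EBIT − I = $4,593,650.40.
DCL = contribution ÷ (EBIT − I) = $9,888,950.40 ÷ $4,593,650.40 = 2.1527.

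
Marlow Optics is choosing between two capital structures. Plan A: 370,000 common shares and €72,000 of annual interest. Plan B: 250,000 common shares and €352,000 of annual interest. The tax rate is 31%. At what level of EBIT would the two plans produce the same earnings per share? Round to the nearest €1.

Set EPS_A = EPS_B: (EBIT − €72,000)(1 − 0.31) ÷ 370,000 = (EBIT − €352,000)(1 − 0.31) ÷ 250,000.
The (1 − t) factor cancels: (EBIT − 72,000) × 250,000 = (EBIT − 352,000) × 370,000.
EBIT × (370,000 − 250,000) = 352,000 × 370,000 − 72,000 × 250,000 = 112,240,000,000, so EBIT = 112,240,000,000 ÷ 120,000 = 935,333.33.

€935,333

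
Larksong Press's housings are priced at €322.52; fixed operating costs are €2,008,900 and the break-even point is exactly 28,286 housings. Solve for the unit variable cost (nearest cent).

€251.50

Contribution per unit must be FC / Q = €2,008,900 / 28,286 = €71.0210.
Variable cost per unit = €322.52 − €71.0210 = €251.50.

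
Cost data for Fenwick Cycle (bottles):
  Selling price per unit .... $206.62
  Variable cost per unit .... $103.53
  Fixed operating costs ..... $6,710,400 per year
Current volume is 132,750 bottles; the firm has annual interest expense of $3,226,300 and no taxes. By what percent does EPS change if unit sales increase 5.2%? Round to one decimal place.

Contribution at this volume is 132,750 × $103.09 = $13,685,197.50.
Subtracting fixed costs: EBIT = $13,685,197.50 − $6,710,400 = $6,974,797.50.
After interest of $3,226,300.00, pre-tax earnings = $3,748,497.50.
DCL = total CM / (EBIT − I) = $13,685,197.50 / $3,748,497.50 = 3.6508.
EPS therefore changes by 3.6508 × (+5.2%) = +19.0%.

+19.0%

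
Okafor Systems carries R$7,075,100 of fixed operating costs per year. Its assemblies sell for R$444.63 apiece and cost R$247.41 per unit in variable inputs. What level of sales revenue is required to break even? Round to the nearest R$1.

CM per unit = R$444.63 − R$247.41 = R$197.22; CM ratio = R$197.22 / R$444.63 = 0.4436.
Break-even sales = FC ÷ CM ratio = R$7,075,100 × R$444.63 / R$197.22 = R$15,950,724.

R$15,950,724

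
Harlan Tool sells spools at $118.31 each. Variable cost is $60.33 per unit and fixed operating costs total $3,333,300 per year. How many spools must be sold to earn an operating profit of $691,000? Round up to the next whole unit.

69,409 spools

Unit CM = price − variable cost = $118.31 − $60.33 = $57.98.
Units = (FC + target) / CM = ($3,333,300 + $691,000) / $57.98 = 69,408.42, so 69,409 spools.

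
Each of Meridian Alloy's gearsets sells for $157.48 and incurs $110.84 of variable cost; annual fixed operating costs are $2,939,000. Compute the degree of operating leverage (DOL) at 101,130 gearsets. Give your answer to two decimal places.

Contribution at this volume is 101,130 × $46.64 = $4,716,703.20.
Operating income = contribution − fixed costs = $4,716,703.20 − $2,939,000 = $1,777,703.20.
Degree of operating leverage = $4,716,703.20 / $1,777,703.20 = 2.6533.

2.65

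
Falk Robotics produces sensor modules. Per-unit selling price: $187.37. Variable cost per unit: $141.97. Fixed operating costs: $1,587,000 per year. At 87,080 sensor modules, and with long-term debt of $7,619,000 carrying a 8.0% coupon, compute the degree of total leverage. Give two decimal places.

Total contribution margin = 87,080 × $45.40 = $3,953,432.00.
Subtracting fixed costs: EBIT = $3,953,432.00 − $1,587,000 = $2,366,432.00. Interest = $609,520.00.
DOL = $3,953,432.00 ÷ $2,366,432.00 = 1.6706; DFL = $2,366,432.00 ÷ $1,756,912.00 = 1.3469.
Combined leverage = 1.6706 × 1.3469 = 2.2501.

2.25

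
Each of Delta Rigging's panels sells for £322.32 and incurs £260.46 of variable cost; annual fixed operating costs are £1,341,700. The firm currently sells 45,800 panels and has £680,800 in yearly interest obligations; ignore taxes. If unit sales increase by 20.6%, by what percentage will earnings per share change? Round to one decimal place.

+72.0%

At 45,800 units, contribution = 45,800 × £61.86 = £2,833,188.00.
Subtracting fixed costs: EBIT = £2,833,188.00 − £1,341,700 = £1,491,488.00.
Interest = £680,800.00, so EBIT − I = £810,688.00.
Degree of combined leverage = contribution ÷ (EBIT − I) = £2,833,188.00 ÷ £810,688.00 = 3.4948.
EPS therefore changes by 3.4948 × (+20.6%) = +72.0%.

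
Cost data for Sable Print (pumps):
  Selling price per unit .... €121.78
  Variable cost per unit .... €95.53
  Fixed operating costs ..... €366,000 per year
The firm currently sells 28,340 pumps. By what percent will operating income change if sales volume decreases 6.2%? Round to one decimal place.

Total contribution margin = 28,340 × €26.25 = €743,925.00.
EBIT = €743,925.00 − €366,000 = €377,925.00.
DOL = contribution ÷ EBIT = €743,925.00 ÷ €377,925.00 = 1.9684.
So EBIT moves 1.9684 × (-6.2%) = -12.2%.

-12.2%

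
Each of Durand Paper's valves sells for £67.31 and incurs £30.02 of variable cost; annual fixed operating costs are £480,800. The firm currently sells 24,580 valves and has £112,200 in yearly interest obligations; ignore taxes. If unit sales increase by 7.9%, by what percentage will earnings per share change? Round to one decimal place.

+22.4%

Contribution at this volume is 24,580 × £37.29 = £916,588.20.
EBIT = £916,588.20 − £480,800 = £435,788.20.
After interest of £112,200.00, pre-tax earnings = £323,588.20.
Degree of combined leverage = contribution ÷ (EBIT − I) = £916,588.20 ÷ £323,588.20 = 2.8326.
%ΔEPS = DCL × %ΔSales = 2.8326 × +7.9% = +22.4%.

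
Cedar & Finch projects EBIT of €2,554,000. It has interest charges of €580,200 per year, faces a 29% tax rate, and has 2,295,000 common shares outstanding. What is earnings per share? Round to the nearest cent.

Interest = €580,200.00, so EBT = €2,554,000 − €580,200.00 = €1,973,800.00.
Net income = €1,973,800.00 × (1 − 0.29) = €1,401,398.00.
Per share: €1,401,398.00 / 2,295,000 shares = €0.61.

€0.61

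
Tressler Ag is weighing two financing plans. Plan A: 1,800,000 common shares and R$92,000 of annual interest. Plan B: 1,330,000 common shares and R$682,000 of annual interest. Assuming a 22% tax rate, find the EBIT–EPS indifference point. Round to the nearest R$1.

R$2,351,574

Set EPS_A = EPS_B: (EBIT − R$92,000)(1 − 0.22) ÷ 1,800,000 = (EBIT − R$682,000)(1 − 0.22) ÷ 1,330,000.
Cancelling (1 − t) and cross-multiplying: 1,330,000·(EBIT − 92,000) = 1,800,000·(EBIT − 682,000).
Solving, EBIT = (682,000·1,800,000 − 92,000·1,330,000) / (1,800,000 − 1,330,000) = 1,105,240,000,000 / 470,000 = 2,351,574.47.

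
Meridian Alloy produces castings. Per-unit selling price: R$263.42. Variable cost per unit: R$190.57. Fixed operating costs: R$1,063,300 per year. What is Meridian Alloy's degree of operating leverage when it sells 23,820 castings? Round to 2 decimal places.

Contribution at this volume is 23,820 × R$72.85 = R$1,735,287.00.
Subtracting fixed costs: EBIT = R$1,735,287.00 − R$1,063,300 = R$671,987.00.
Degree of operating leverage = R$1,735,287.00 / R$671,987.00 = 2.5823.

2.58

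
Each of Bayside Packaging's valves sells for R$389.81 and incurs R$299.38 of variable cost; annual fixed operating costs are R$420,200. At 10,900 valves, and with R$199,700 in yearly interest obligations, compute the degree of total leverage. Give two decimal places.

Total contribution margin = 10,900 × R$90.43 = R$985,687.00.
EBIT = R$985,687.00 − R$420,200 = R$565,487.00. Interest = R$199,700.00.
DOL = R$985,687.00 ÷ R$565,487.00 = 1.7431; DFL = R$565,487.00 ÷ R$365,787.00 = 1.5459.
DCL = DOL × DFL = 1.7431 × 1.5459 = 2.6947.

2.69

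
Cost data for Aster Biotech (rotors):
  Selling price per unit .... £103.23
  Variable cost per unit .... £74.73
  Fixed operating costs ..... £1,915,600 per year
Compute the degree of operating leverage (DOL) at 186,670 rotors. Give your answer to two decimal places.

1.56

At 186,670 units, contribution = 186,670 × £28.50 = £5,320,095.00.
Operating income = contribution − fixed costs = £5,320,095.00 − £1,915,600 = £3,404,495.00.
So DOL = total CM / EBIT = £5,320,095.00 / £3,404,495.00 = 1.5627.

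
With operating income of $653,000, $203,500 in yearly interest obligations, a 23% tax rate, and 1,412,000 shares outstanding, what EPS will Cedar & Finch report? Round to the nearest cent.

Interest = $203,500.00, so EBT = $653,000 − $203,500.00 = $449,500.00.
After tax at 23%: net income = $449,500.00 × 0.77 = $346,115.00.
Per share: $346,115.00 / 1,412,000 shares = $0.25.

$0.25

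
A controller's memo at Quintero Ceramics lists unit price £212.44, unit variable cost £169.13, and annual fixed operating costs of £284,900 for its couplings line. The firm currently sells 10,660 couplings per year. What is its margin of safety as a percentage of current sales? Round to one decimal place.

Unit CM = price − variable cost = £212.44 − £169.13 = £43.31. Break-even units = £284,900 ÷ £43.31 = 6,578.16; break-even revenue = 6,578.16 × £212.44 = £1,397,463.77.
Actual sales revenue = 10,660 × £212.44 = £2,264,610.40.
Margin of safety = (£2,264,610.40 − £1,397,463.77) ÷ £2,264,610.40 = 38.3%.

38.3%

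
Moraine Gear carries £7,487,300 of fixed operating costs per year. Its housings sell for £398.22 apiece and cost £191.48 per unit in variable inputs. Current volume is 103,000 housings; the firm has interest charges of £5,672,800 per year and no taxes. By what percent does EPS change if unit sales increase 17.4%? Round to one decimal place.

Total contribution margin = 103,000 × £206.74 = £21,294,220.00.
EBIT = £21,294,220.00 − £7,487,300 = £13,806,920.00.
Interest = £5,672,800.00, so EBIT − I = £8,134,120.00.
Degree of combined leverage = contribution ÷ (EBIT − I) = £21,294,220.00 ÷ £8,134,120.00 = 2.6179.
%ΔEPS = DCL × %ΔSales = 2.6179 × +17.4% = +45.6%.

+45.6%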